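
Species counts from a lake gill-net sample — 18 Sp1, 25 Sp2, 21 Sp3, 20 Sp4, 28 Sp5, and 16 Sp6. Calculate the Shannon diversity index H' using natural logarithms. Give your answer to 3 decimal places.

Total N = 18+25+21+20+28+16 = 128, so the proportions are 0.14062, 0.19531, 0.16406, 0.15625, 0.21875, 0.125 (working shown to 5 dp, full precision carried).
Each pᵢ ln pᵢ term: 0.14062×(-1.96166)=-0.27586, 0.19531×(-1.63315)=-0.31898, 0.16406×(-1.80751)=-0.29654, 0.15625×(-1.85630)=-0.29005, 0.21875×(-1.51983)=-0.33246, 0.125×(-2.07944)=-0.25993.
Sum = -1.77382, so H' = 1.774.

1.774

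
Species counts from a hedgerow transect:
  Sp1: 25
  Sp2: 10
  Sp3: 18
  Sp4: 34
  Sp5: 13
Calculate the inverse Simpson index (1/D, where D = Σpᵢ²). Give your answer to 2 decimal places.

Total N = 25+10+18+34+13 = 100, so the proportions are 0.25, 0.1, 0.18, 0.34, 0.13 (working shown to 6 dp, full precision carried).
D = 0.25² + 0.1² + 0.18² + 0.34² + 0.13² = 0.062500 + 0.010000 + 0.032400 + 0.115600 + 0.016900 = 0.237400.
So 1/D = 4.2123, i.e. 4.21 to 2 decimal places.

4.21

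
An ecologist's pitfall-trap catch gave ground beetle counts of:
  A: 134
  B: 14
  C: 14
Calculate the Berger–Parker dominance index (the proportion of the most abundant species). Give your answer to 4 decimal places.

0.8272

Total N = 134+14+14 = 162, so the proportions are 0.82716, 0.08642, 0.08642 (working shown to 6 dp, full precision carried).
The largest proportion is 0.82716, i.e. d = 0.8272 to 4 decimal places.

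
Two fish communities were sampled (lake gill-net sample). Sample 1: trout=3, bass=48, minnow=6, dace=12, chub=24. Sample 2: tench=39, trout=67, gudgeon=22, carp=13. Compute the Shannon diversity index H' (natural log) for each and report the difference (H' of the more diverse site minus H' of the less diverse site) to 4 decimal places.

0.0241

Sample 1: N=93, proportions 0.032258, 0.516129, 0.064516, 0.129032, 0.258065, giving H' = 1.242748 (working shown to 6 dp, full precision carried).
Sample 2: N=141, proportions 0.276596, 0.475177, 0.156028, 0.092199, giving H' = 1.218685.
Difference = |1.242748 − 1.218685| = 0.024063, i.e. 0.0241 to 4 decimal places.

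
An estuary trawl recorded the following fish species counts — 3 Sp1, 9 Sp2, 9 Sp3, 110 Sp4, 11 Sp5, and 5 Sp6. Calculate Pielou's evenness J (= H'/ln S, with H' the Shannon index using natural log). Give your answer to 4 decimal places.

Total N = 3+9+9+110+11+5 = 147, so the proportions are 0.020408, 0.061224, 0.061224, 0.748299, 0.07483, 0.034014 (working shown to 6 dp, full precision carried).
H' = −Σ pᵢ ln pᵢ = −((-0.079425) + (-0.171013) + (-0.171013) + (-0.216971) + (-0.193999) + (-0.115000)) = 0.947421.
With S = 6 species, ln S = 1.791759, so J = 0.947421/1.791759 = 0.528766, i.e. 0.5288 to 4 decimal places.

0.5288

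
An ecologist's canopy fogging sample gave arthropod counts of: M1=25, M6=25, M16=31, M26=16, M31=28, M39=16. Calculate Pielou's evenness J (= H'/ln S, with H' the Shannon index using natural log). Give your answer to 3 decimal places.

Total N = 25+25+31+16+28+16 = 141, so the proportions are 0.1773, 0.1773, 0.21986, 0.11348, 0.19858, 0.11348 (working shown to 5 dp, full precision carried).
H' = −Σ pᵢ ln pᵢ = −((-0.30672) + (-0.30672) + (-0.33304) + (-0.24694) + (-0.32102) + (-0.24694)) = 1.76137.
With S = 6 species, ln S = 1.79176, so J = 1.76137/1.79176 = 0.98304, i.e. 0.983 to 3 decimal places.

0.983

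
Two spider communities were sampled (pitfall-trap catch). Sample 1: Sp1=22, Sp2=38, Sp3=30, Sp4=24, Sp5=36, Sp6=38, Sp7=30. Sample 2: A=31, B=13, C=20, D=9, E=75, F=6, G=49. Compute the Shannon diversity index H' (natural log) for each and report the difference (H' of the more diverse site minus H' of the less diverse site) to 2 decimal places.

Sample 1: N=218, proportions 0.100917, 0.174312, 0.137615, 0.110092, 0.165138, 0.174312, 0.137615, giving H' = 1.926645 (working shown to 6 dp, full precision carried).
Sample 2: N=203, proportions 0.152709, 0.064039, 0.098522, 0.044335, 0.369458, 0.029557, 0.241379, giving H' = 1.644492.
Difference = |1.926645 − 1.644492| = 0.282153, i.e. 0.28 to 2 decimal places.

0.28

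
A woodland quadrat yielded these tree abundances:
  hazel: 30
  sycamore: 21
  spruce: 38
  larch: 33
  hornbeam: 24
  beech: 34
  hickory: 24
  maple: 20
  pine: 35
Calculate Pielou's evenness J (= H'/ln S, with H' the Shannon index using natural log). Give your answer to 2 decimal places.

0.99

Total N = 30+21+38+33+24+34+24+20+35 = 259, so the proportions are 0.1158, 0.0811, 0.1467, 0.1274, 0.0927, 0.1313, 0.0927, 0.0772, 0.1351 (working shown to 4 dp, full precision carried).
H' = −Σ pᵢ ln pᵢ = −((-0.2497) + (-0.2037) + (-0.2816) + (-0.2625) + (-0.2204) + (-0.2665) + (-0.2204) + (-0.1978) + (-0.2705)) = 2.1731.
With S = 9 species, ln S = 2.1972, so J = 2.1731/2.1972 = 0.9890, i.e. 0.99 to 2 decimal places.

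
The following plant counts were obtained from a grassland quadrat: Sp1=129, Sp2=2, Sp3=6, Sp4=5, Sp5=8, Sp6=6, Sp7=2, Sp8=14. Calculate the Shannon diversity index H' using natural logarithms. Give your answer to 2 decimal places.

1.00

Total N = 129+2+6+5+8+6+2+14 = 172, so the proportions are 0.75, 0.0116, 0.0349, 0.0291, 0.0465, 0.0349, 0.0116, 0.0814 (working shown to 4 dp, full precision carried).
Each pᵢ ln pᵢ term: 0.75×(-0.2877)=-0.2158, 0.0116×(-4.4543)=-0.0518, 0.0349×(-3.3557)=-0.1171, 0.0291×(-3.5381)=-0.1029, 0.0465×(-3.0681)=-0.1427, 0.0349×(-3.3557)=-0.1171, 0.0116×(-4.4543)=-0.0518, 0.0814×(-2.5084)=-0.2042.
Sum = -1.0032, so H' = 1.00.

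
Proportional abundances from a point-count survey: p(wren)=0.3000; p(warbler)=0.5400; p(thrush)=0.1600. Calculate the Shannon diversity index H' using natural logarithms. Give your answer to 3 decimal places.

Each pᵢ ln pᵢ term (working shown to 5 dp, full precision carried): 0.3×(-1.20397)=-0.36119, 0.54×(-0.61619)=-0.33274, 0.16×(-1.83258)=-0.29321.
Sum = -0.98715, so H' = 0.987.

0.987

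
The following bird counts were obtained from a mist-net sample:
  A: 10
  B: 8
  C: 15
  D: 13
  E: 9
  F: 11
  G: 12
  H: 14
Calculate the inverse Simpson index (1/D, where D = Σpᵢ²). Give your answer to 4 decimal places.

7.6945

Total N = 10+8+15+13+9+11+12+14 = 92, so the proportions are 0.10869565, 0.08695652, 0.16304348, 0.14130435, 0.09782609, 0.11956522, 0.13043478, 0.15217391 (working shown to 8 dp, full precision carried).
D = 0.10869565² + 0.08695652² + 0.16304348² + 0.14130435² + 0.09782609² + 0.11956522² + 0.13043478² + 0.15217391² = 0.01181474 + 0.00756144 + 0.02658318 + 0.01996692 + 0.00956994 + 0.01429584 + 0.01701323 + 0.02315690 = 0.12996219.
So 1/D = 7.694545, i.e. 7.6945 to 4 decimal places.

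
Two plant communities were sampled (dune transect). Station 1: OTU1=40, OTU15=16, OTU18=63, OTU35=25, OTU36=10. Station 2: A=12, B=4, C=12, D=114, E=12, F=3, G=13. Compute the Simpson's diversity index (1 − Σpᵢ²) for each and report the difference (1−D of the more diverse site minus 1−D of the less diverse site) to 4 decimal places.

0.1952

Station 1: N=154, proportions 0.2597403, 0.1038961, 0.4090909, 0.1623377, 0.0649351, giving 1−D = 0.7238151 (working shown to 7 dp, full precision carried).
Station 2: N=170, proportions 0.0705882, 0.0235294, 0.0705882, 0.6705882, 0.0705882, 0.0176471, 0.0764706, giving 1−D = 0.5286505.
Difference = |0.7238151 − 0.5286505| = 0.1951646, i.e. 0.1952 to 4 decimal places.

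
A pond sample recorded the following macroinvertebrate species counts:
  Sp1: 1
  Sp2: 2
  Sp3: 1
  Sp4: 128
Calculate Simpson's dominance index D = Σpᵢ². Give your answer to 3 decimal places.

0.941

Total N = 1+2+1+128 = 132, so the proportions are 0.00758, 0.01515, 0.00758, 0.9697 (working shown to 5 dp, full precision carried).
D = 0.00758² + 0.01515² + 0.00758² + 0.9697² = 0.00006 + 0.00023 + 0.00006 + 0.94031 = 0.94066.
To 3 decimal places, D = 0.941.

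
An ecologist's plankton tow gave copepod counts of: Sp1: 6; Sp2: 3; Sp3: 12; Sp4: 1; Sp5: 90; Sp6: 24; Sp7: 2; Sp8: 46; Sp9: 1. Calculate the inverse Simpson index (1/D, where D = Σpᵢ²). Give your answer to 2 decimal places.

3.12

Total N = 6+3+12+1+90+24+2+46+1 = 185, so the proportions are 0.032432, 0.016216, 0.064865, 0.005405, 0.486486, 0.12973, 0.010811, 0.248649, 0.005405 (working shown to 6 dp, full precision carried).
D = 0.032432² + 0.016216² + 0.064865² + 0.005405² + 0.486486² + 0.12973² + 0.010811² + 0.248649² + 0.005405² = 0.001052 + 0.000263 + 0.004207 + 0.000029 + 0.236669 + 0.016830 + 0.000117 + 0.061826 + 0.000029 = 0.321023.
So 1/D = 3.11505, i.e. 3.12 to 2 decimal places.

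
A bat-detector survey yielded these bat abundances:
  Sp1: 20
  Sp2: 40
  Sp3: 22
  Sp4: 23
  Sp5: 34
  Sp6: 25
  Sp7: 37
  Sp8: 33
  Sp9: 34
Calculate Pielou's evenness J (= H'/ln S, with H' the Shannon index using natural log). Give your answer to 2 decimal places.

0.99

Total N = 20+40+22+23+34+25+37+33+34 = 268, so the proportions are 0.0746, 0.1493, 0.0821, 0.0858, 0.1269, 0.0933, 0.1381, 0.1231, 0.1269 (working shown to 4 dp, full precision carried).
H' = −Σ pᵢ ln pᵢ = −((-0.1937) + (-0.2839) + (-0.2052) + (-0.2107) + (-0.2619) + (-0.2213) + (-0.2734) + (-0.2579) + (-0.2619)) = 2.1699.
With S = 9 species, ln S = 2.1972, so J = 2.1699/2.1972 = 0.9876, i.e. 0.99 to 2 decimal places.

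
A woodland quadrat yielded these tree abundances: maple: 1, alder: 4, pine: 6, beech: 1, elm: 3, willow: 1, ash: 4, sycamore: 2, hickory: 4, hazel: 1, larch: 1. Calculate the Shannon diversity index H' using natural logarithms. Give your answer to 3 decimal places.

Total N = 1+4+6+1+3+1+4+2+4+1+1 = 28, so the proportions are 0.03571, 0.14286, 0.21429, 0.03571, 0.10714, 0.03571, 0.14286, 0.07143, 0.14286, 0.03571, 0.03571 (working shown to 5 dp, full precision carried).
Each pᵢ ln pᵢ term: 0.03571×(-3.33220)=-0.11901, 0.14286×(-1.94591)=-0.27799, 0.21429×(-1.54045)=-0.33010, 0.03571×(-3.33220)=-0.11901, 0.10714×(-2.23359)=-0.23931, 0.03571×(-3.33220)=-0.11901, 0.14286×(-1.94591)=-0.27799, 0.07143×(-2.63906)=-0.18850, 0.14286×(-1.94591)=-0.27799, 0.03571×(-3.33220)=-0.11901, 0.03571×(-3.33220)=-0.11901.
Sum = -2.18691, so H' = 2.187.

2.187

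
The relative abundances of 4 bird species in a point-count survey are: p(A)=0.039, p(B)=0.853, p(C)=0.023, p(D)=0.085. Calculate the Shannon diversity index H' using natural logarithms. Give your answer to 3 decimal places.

0.558

Each pᵢ ln pᵢ term (working shown to 5 dp, full precision carried): 0.039×(-3.24419)=-0.12652, 0.853×(-0.15900)=-0.13562, 0.023×(-3.77226)=-0.08676, 0.085×(-2.46510)=-0.20953.
Sum = -0.55844, so H' = 0.558.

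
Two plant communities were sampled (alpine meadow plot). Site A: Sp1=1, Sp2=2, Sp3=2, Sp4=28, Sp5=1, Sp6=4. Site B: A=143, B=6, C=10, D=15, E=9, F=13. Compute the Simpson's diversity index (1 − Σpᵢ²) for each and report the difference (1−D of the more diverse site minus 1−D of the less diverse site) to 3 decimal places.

Site A: N=38, proportions 0.02632, 0.05263, 0.05263, 0.73684, 0.02632, 0.10526, giving 1−D = 0.43906 (working shown to 5 dp, full precision carried).
Site B: N=196, proportions 0.72959, 0.03061, 0.05102, 0.07653, 0.04592, 0.06633, giving 1−D = 0.45179.
Difference = |0.43906 − 0.45179| = 0.01273, i.e. 0.013 to 3 decimal places.

0.013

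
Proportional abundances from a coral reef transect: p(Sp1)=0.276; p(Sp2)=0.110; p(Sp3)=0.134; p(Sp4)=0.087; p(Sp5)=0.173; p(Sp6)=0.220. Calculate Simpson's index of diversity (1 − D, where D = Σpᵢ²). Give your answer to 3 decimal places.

0.808

D = 0.276² + 0.11² + 0.134² + 0.087² + 0.173² + 0.22² = 0.07618 + 0.01210 + 0.01796 + 0.00757 + 0.02993 + 0.04840 = 0.19213 (working shown to 5 dp, full precision carried).
So 1 − D = 0.80787, i.e. 0.808 to 3 decimal places.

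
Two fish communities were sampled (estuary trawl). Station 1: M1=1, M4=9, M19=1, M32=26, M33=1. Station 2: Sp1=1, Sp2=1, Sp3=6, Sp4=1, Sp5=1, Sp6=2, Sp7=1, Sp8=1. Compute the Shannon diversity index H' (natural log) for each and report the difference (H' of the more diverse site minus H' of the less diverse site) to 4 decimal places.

0.8842

Station 1: N=38, proportions 0.026316, 0.236842, 0.026316, 0.684211, 0.026316, giving H' = 0.887967 (working shown to 6 dp, full precision carried).
Station 2: N=14, proportions 0.071429, 0.071429, 0.428571, 0.071429, 0.071429, 0.142857, 0.071429, 0.071429, giving H' = 1.772139.
Difference = |0.887967 − 1.772139| = 0.884172, i.e. 0.8842 to 4 decimal places.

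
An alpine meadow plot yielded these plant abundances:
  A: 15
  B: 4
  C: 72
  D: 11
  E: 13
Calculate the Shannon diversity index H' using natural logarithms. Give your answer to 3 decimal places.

1.147

Total N = 15+4+72+11+13 = 115, so the proportions are 0.13043, 0.03478, 0.62609, 0.09565, 0.11304 (working shown to 5 dp, full precision carried).
Each pᵢ ln pᵢ term: 0.13043×(-2.03688)=-0.26568, 0.03478×(-3.35864)=-0.11682, 0.62609×(-0.46827)=-0.29318, 0.09565×(-2.34704)=-0.22450, 0.11304×(-2.17998)=-0.24643.
Sum = -1.14661, so H' = 1.147.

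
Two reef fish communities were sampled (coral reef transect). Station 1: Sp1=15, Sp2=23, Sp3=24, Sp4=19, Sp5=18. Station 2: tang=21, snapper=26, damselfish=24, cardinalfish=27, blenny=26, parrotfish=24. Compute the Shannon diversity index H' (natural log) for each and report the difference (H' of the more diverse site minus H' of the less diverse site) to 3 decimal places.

0.193

Station 1: N=99, proportions 0.151515, 0.232323, 0.242424, 0.191919, 0.181818, giving H' = 1.595307 (working shown to 6 dp, full precision carried).
Station 2: N=148, proportions 0.141892, 0.175676, 0.162162, 0.182432, 0.175676, 0.162162, giving H' = 1.788495.
Difference = |1.595307 − 1.788495| = 0.193188, i.e. 0.193 to 3 decimal places.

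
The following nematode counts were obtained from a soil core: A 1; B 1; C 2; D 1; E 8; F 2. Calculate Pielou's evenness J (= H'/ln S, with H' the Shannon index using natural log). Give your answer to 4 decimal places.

Total N = 1+1+2+1+8+2 = 15, so the proportions are 0.066667, 0.066667, 0.133333, 0.066667, 0.533333, 0.133333 (working shown to 6 dp, full precision carried).
H' = −Σ pᵢ ln pᵢ = −((-0.180537) + (-0.180537) + (-0.268654) + (-0.180537) + (-0.335258) + (-0.268654)) = 1.414175.
With S = 6 species, ln S = 1.791759, so J = 1.414175/1.791759 = 0.789266, i.e. 0.7893 to 4 decimal places.

0.7893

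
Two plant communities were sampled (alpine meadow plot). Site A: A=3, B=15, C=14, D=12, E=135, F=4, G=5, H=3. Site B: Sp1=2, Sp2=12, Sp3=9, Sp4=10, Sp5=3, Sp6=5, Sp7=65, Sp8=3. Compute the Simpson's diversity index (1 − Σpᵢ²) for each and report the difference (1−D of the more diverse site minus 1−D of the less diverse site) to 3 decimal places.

Site A: N=191, proportions 0.01571, 0.07853, 0.0733, 0.06283, 0.70681, 0.02094, 0.02618, 0.01571, giving 1−D = 0.48332 (working shown to 5 dp, full precision carried).
Site B: N=109, proportions 0.01835, 0.11009, 0.08257, 0.09174, 0.02752, 0.04587, 0.59633, 0.02752, giving 1−D = 0.61308.
Difference = |0.48332 − 0.61308| = 0.12976, i.e. 0.130 to 3 decimal places.

0.130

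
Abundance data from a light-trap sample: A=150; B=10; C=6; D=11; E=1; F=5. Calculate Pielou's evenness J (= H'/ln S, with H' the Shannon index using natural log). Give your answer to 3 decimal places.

0.407

Total N = 150+10+6+11+1+5 = 183, so the proportions are 0.81967, 0.05464, 0.03279, 0.06011, 0.00546, 0.02732 (working shown to 5 dp, full precision carried).
H' = −Σ pᵢ ln pᵢ = −((-0.16299) + (-0.15885) + (-0.11206) + (-0.16900) + (-0.02847) + (-0.09836)) = 0.72973.
With S = 6 species, ln S = 1.79176, so J = 0.72973/1.79176 = 0.40727, i.e. 0.407 to 3 decimal places.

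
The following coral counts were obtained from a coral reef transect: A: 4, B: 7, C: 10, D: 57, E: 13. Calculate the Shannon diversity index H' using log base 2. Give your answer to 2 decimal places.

Total N = 4+7+10+57+13 = 91, so the proportions are 0.044, 0.0769, 0.1099, 0.6264, 0.1429 (working shown to 4 dp, full precision carried).
Each pᵢ log₂ pᵢ term: 0.044×(-4.5078)=-0.1981, 0.0769×(-3.7004)=-0.2846, 0.1099×(-3.1859)=-0.3501, 0.6264×(-0.6749)=-0.4227, 0.1429×(-2.8074)=-0.4011.
Sum = -1.6567, so H' = 1.66.

1.66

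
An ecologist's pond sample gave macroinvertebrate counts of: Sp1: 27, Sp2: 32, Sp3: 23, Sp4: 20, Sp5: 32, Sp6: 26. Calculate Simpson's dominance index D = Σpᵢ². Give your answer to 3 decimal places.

0.171

Total N = 27+32+23+20+32+26 = 160, so the proportions are 0.16875, 0.2, 0.14375, 0.125, 0.2, 0.1625 (working shown to 5 dp, full precision carried).
D = 0.16875² + 0.2² + 0.14375² + 0.125² + 0.2² + 0.1625² = 0.02848 + 0.04000 + 0.02066 + 0.01562 + 0.04000 + 0.02641 = 0.17117.
To 3 decimal places, D = 0.171.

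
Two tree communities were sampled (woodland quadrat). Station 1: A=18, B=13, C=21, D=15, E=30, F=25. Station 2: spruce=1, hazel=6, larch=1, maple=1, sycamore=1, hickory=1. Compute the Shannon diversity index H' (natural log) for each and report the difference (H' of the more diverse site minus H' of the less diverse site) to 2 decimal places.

Station 1: N=122, proportions 0.1475, 0.1066, 0.1721, 0.123, 0.2459, 0.2049, giving H' = 1.7513 (working shown to 4 dp, full precision carried).
Station 2: N=11, proportions 0.0909, 0.5455, 0.0909, 0.0909, 0.0909, 0.0909, giving H' = 1.4206.
Difference = |1.7513 − 1.4206| = 0.3307, i.e. 0.33 to 2 decimal places.

0.33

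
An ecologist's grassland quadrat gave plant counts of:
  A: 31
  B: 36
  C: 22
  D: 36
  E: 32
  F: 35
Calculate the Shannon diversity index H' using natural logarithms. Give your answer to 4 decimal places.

1.7793

Total N = 31+36+22+36+32+35 = 192, so the proportions are 0.161458, 0.1875, 0.114583, 0.1875, 0.166667, 0.182292 (working shown to 6 dp, full precision carried).
Each pᵢ ln pᵢ term: 0.161458×(-1.823508)=-0.294421, 0.1875×(-1.673976)=-0.313871, 0.114583×(-2.166453)=-0.248239, 0.1875×(-1.673976)=-0.313871, 0.166667×(-1.791759)=-0.298627, 0.182292×(-1.702147)=-0.310287.
Sum = -1.779315, so H' = 1.7793.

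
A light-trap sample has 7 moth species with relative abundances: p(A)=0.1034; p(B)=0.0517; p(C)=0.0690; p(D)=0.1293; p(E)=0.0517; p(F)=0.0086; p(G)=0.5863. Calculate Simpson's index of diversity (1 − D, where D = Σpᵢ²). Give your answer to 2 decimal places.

0.62

D = 0.1034² + 0.0517² + 0.069² + 0.1293² + 0.0517² + 0.0086² + 0.5863² = 0.0107 + 0.0027 + 0.0048 + 0.0167 + 0.0027 + 0.0001 + 0.3437 = 0.3813 (working shown to 4 dp, full precision carried).
So 1 − D = 0.6187, i.e. 0.62 to 2 decimal places.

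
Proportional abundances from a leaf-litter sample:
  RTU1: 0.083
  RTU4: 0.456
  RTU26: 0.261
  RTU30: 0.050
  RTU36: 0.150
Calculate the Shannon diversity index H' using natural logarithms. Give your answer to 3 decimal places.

Each pᵢ ln pᵢ term (working shown to 5 dp, full precision carried): 0.083×(-2.48891)=-0.20658, 0.456×(-0.78526)=-0.35808, 0.261×(-1.34323)=-0.35058, 0.05×(-2.99573)=-0.14979, 0.15×(-1.89712)=-0.28457.
Sum = -1.34960, so H' = 1.350.

1.350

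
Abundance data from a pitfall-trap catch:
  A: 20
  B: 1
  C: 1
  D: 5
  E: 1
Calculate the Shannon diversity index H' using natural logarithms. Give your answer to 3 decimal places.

Total N = 20+1+1+5+1 = 28, so the proportions are 0.71429, 0.03571, 0.03571, 0.17857, 0.03571 (working shown to 5 dp, full precision carried).
Each pᵢ ln pᵢ term: 0.71429×(-0.33647)=-0.24034, 0.03571×(-3.33220)=-0.11901, 0.03571×(-3.33220)=-0.11901, 0.17857×(-1.72277)=-0.30764, 0.03571×(-3.33220)=-0.11901.
Sum = -0.90500, so H' = 0.905.

0.905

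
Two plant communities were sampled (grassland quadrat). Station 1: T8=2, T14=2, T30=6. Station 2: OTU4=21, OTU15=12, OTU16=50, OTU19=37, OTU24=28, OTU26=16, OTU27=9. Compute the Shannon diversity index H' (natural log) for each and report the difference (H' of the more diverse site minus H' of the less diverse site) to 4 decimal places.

Station 1: N=10, proportions 0.2, 0.2, 0.6, giving H' = 0.950271 (working shown to 6 dp, full precision carried).
Station 2: N=173, proportions 0.121387, 0.069364, 0.289017, 0.213873, 0.16185, 0.092486, 0.052023, giving H' = 1.798395.
Difference = |0.950271 − 1.798395| = 0.848124, i.e. 0.8481 to 4 decimal places.

0.8481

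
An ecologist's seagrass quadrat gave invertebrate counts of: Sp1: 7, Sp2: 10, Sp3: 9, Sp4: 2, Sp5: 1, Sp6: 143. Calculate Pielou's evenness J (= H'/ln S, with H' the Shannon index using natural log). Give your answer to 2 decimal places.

Total N = 7+10+9+2+1+143 = 172, so the proportions are 0.0407, 0.0581, 0.0523, 0.0116, 0.0058, 0.8314 (working shown to 4 dp, full precision carried).
H' = −Σ pᵢ ln pᵢ = −((-0.1303) + (-0.1654) + (-0.1544) + (-0.0518) + (-0.0299) + (-0.1535)) = 0.6853.
With S = 6 species, ln S = 1.7918, so J = 0.6853/1.7918 = 0.3825, i.e. 0.38 to 2 decimal places.

0.38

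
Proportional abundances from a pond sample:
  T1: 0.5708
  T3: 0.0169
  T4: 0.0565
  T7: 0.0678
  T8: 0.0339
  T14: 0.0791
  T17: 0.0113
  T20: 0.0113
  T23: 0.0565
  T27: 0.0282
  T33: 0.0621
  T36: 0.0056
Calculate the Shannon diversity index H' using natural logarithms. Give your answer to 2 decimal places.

1.62

Each pᵢ ln pᵢ term (working shown to 4 dp, full precision carried): 0.5708×(-0.5607)=-0.3201, 0.0169×(-4.0804)=-0.0690, 0.0565×(-2.8735)=-0.1624, 0.0678×(-2.6912)=-0.1825, 0.0339×(-3.3843)=-0.1147, 0.0791×(-2.5370)=-0.2007, 0.0113×(-4.4830)=-0.0507, 0.0113×(-4.4830)=-0.0507, 0.0565×(-2.8735)=-0.1624, 0.0282×(-3.5684)=-0.1006, 0.0621×(-2.7790)=-0.1726, 0.0056×(-5.1850)=-0.0290.
Sum = -1.6152, so H' = 1.62.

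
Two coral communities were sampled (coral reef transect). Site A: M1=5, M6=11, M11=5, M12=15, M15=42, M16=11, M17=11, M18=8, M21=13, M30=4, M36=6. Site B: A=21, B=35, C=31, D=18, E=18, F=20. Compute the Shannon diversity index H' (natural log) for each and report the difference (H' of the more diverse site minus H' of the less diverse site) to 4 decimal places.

0.3795

Site A: N=131, proportions 0.03816794, 0.08396947, 0.03816794, 0.11450382, 0.32061069, 0.08396947, 0.08396947, 0.0610687, 0.09923664, 0.03053435, 0.04580153, giving H' = 2.13394993 (working shown to 8 dp, full precision carried).
Site B: N=143, proportions 0.14685315, 0.24475524, 0.21678322, 0.12587413, 0.12587413, 0.13986014, giving H' = 1.75449648.
Difference = |2.13394993 − 1.75449648| = 0.37945345, i.e. 0.3795 to 4 decimal places.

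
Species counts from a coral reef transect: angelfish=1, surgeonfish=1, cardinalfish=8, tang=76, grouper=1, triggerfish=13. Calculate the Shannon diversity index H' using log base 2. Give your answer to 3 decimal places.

1.174

Total N = 1+1+8+76+1+13 = 100, so the proportions are 0.01, 0.01, 0.08, 0.76, 0.01, 0.13 (working shown to 5 dp, full precision carried).
Each pᵢ log₂ pᵢ term: 0.01×(-6.64386)=-0.06644, 0.01×(-6.64386)=-0.06644, 0.08×(-3.64386)=-0.29151, 0.76×(-0.39593)=-0.30091, 0.01×(-6.64386)=-0.06644, 0.13×(-2.94342)=-0.38264.
Sum = -1.17437, so H' = 1.174.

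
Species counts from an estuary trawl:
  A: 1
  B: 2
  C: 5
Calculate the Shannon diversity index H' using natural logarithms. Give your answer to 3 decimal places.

0.900

Total N = 1+2+5 = 8, so the proportions are 0.125, 0.25, 0.625 (working shown to 5 dp, full precision carried).
Each pᵢ ln pᵢ term: 0.125×(-2.07944)=-0.25993, 0.25×(-1.38629)=-0.34657, 0.625×(-0.47000)=-0.29375.
Sum = -0.90026, so H' = 0.900.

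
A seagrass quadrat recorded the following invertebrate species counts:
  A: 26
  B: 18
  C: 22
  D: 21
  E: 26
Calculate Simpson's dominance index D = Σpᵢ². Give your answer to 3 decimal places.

Total N = 26+18+22+21+26 = 113, so the proportions are 0.23009, 0.15929, 0.19469, 0.18584, 0.23009 (working shown to 5 dp, full precision carried).
D = 0.23009² + 0.15929² + 0.19469² + 0.18584² + 0.23009² = 0.05294 + 0.02537 + 0.03790 + 0.03454 + 0.05294 = 0.20370.
To 3 decimal places, D = 0.204.

0.204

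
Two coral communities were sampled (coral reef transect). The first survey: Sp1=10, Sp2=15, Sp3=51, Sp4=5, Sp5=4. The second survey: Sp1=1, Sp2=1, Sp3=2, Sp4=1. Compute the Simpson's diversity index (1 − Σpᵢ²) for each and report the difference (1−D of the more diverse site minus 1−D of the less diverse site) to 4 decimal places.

0.1307

The first survey: N=85, proportions 0.117647, 0.176471, 0.6, 0.058824, 0.047059, giving 1−D = 0.589343 (working shown to 6 dp, full precision carried).
The second survey: N=5, proportions 0.2, 0.2, 0.4, 0.2, giving 1−D = 0.720000.
Difference = |0.589343 − 0.720000| = 0.130657, i.e. 0.1307 to 4 decimal places.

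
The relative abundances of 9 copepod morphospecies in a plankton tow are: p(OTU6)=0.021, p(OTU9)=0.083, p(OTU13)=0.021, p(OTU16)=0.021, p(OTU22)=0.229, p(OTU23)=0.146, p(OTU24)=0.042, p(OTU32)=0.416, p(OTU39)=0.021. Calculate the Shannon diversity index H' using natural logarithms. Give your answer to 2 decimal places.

1.65

Each pᵢ ln pᵢ term (working shown to 4 dp, full precision carried): 0.021×(-3.8632)=-0.0811, 0.083×(-2.4889)=-0.2066, 0.021×(-3.8632)=-0.0811, 0.021×(-3.8632)=-0.0811, 0.229×(-1.4740)=-0.3376, 0.146×(-1.9241)=-0.2809, 0.042×(-3.1701)=-0.1331, 0.416×(-0.8771)=-0.3649, 0.021×(-3.8632)=-0.0811.
Sum = -1.6476, so H' = 1.65.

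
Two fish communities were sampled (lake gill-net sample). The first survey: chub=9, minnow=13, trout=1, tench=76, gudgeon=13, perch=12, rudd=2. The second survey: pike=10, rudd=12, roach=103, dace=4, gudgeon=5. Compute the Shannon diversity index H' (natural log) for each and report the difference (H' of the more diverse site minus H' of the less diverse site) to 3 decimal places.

The first survey: N=126, proportions 0.07143, 0.10317, 0.00794, 0.60317, 0.10317, 0.09524, 0.01587, giving H' = 1.29021 (working shown to 5 dp, full precision carried).
The second survey: N=134, proportions 0.07463, 0.08955, 0.76866, 0.02985, 0.03731, giving H' = 0.83952.
Difference = |1.29021 − 0.83952| = 0.45069, i.e. 0.451 to 3 decimal places.

0.451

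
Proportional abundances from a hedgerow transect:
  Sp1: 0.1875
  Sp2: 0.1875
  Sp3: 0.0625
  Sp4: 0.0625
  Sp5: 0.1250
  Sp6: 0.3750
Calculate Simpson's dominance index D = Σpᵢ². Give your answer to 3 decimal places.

D = 0.1875² + 0.1875² + 0.0625² + 0.0625² + 0.125² + 0.375² = 0.03516 + 0.03516 + 0.00391 + 0.00391 + 0.01562 + 0.14062 = 0.23438 (working shown to 5 dp, full precision carried).
To 3 decimal places, D = 0.234.

0.234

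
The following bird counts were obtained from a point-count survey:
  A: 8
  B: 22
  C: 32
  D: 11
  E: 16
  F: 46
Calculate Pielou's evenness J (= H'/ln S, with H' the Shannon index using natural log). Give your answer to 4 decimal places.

0.9087

Total N = 8+22+32+11+16+46 = 135, so the proportions are 0.059259, 0.162963, 0.237037, 0.081481, 0.118519, 0.340741 (working shown to 6 dp, full precision carried).
H' = −Σ pᵢ ln pᵢ = −((-0.167457) + (-0.295653) + (-0.341224) + (-0.204305) + (-0.252763) + (-0.366853)) = 1.628254.
With S = 6 species, ln S = 1.791759, so J = 1.628254/1.791759 = 0.908746, i.e. 0.9087 to 4 decimal places.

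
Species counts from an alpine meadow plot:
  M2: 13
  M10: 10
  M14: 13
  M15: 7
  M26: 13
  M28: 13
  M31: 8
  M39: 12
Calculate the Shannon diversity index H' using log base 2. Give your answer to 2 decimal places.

Total N = 13+10+13+7+13+13+8+12 = 89, so the proportions are 0.1461, 0.1124, 0.1461, 0.0787, 0.1461, 0.1461, 0.0899, 0.1348 (working shown to 4 dp, full precision carried).
Each pᵢ log₂ pᵢ term: 0.1461×(-2.7753)=-0.4054, 0.1124×(-3.1538)=-0.3544, 0.1461×(-2.7753)=-0.4054, 0.0787×(-3.6684)=-0.2885, 0.1461×(-2.7753)=-0.4054, 0.1461×(-2.7753)=-0.4054, 0.0899×(-3.4757)=-0.3124, 0.1348×(-2.8908)=-0.3898.
Sum = -2.9666, so H' = 2.97.

2.97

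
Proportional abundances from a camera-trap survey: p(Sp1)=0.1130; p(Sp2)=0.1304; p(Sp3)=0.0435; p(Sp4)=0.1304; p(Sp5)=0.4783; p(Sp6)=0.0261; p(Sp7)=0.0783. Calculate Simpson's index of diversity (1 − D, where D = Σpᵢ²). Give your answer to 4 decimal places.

0.7157

D = 0.113² + 0.1304² + 0.0435² + 0.1304² + 0.4783² + 0.0261² + 0.0783² = 0.012769 + 0.017004 + 0.001892 + 0.017004 + 0.228771 + 0.000681 + 0.006131 = 0.284253 (working shown to 6 dp, full precision carried).
So 1 − D = 0.715747, i.e. 0.7157 to 4 decimal places.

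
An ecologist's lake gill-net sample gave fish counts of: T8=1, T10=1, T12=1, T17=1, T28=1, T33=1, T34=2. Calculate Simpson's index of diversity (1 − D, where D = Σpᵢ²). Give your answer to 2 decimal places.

Total N = 1+1+1+1+1+1+2 = 8, so the proportions are 0.125, 0.125, 0.125, 0.125, 0.125, 0.125, 0.25 (working shown to 4 dp, full precision carried).
D = 0.125² + 0.125² + 0.125² + 0.125² + 0.125² + 0.125² + 0.25² = 0.0156 + 0.0156 + 0.0156 + 0.0156 + 0.0156 + 0.0156 + 0.0625 = 0.1562.
So 1 − D = 0.8438, i.e. 0.84 to 2 decimal places.

0.84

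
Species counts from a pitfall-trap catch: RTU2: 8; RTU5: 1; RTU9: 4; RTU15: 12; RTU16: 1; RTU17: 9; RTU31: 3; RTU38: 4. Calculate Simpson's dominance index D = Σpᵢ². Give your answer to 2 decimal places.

Total N = 8+1+4+12+1+9+3+4 = 42, so the proportions are 0.1905, 0.0238, 0.0952, 0.2857, 0.0238, 0.2143, 0.0714, 0.0952 (working shown to 4 dp, full precision carried).
D = 0.1905² + 0.0238² + 0.0952² + 0.2857² + 0.0238² + 0.2143² + 0.0714² + 0.0952² = 0.0363 + 0.0006 + 0.0091 + 0.0816 + 0.0006 + 0.0459 + 0.0051 + 0.0091 = 0.1882.
To 2 decimal places, D = 0.19.

0.19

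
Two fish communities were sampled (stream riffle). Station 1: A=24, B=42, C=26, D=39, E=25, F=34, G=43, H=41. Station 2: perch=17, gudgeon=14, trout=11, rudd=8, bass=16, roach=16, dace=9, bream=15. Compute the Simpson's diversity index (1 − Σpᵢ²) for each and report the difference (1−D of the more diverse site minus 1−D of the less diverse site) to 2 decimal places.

Station 1: N=274, proportions 0.08759, 0.15328, 0.09489, 0.14234, 0.09124, 0.12409, 0.15693, 0.14964, giving 1−D = 0.86883 (working shown to 5 dp, full precision carried).
Station 2: N=106, proportions 0.16038, 0.13208, 0.10377, 0.07547, 0.15094, 0.15094, 0.08491, 0.14151, giving 1−D = 0.86757.
Difference = |0.86883 − 0.86757| = 0.00126, i.e. 0.00 to 2 decimal places.

0.00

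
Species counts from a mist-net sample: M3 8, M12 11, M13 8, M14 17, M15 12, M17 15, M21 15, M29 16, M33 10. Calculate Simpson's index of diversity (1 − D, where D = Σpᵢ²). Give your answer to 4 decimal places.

0.8814

Total N = 8+11+8+17+12+15+15+16+10 = 112, so the proportions are 0.071429, 0.098214, 0.071429, 0.151786, 0.107143, 0.133929, 0.133929, 0.142857, 0.089286 (working shown to 6 dp, full precision carried).
D = 0.071429² + 0.098214² + 0.071429² + 0.151786² + 0.107143² + 0.133929² + 0.133929² + 0.142857² + 0.089286² = 0.005102 + 0.009646 + 0.005102 + 0.023039 + 0.011480 + 0.017937 + 0.017937 + 0.020408 + 0.007972 = 0.118622.
So 1 − D = 0.881378, i.e. 0.8814 to 4 decimal places.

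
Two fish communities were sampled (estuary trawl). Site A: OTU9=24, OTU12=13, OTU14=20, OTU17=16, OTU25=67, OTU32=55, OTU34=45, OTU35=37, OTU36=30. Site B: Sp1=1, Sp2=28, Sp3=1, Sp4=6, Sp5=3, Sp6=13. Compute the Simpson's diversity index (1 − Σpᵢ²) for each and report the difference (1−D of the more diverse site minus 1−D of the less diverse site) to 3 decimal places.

Site A: N=307, proportions 0.07818, 0.04235, 0.06515, 0.05212, 0.21824, 0.17915, 0.14658, 0.12052, 0.09772, giving 1−D = 0.85985 (working shown to 5 dp, full precision carried).
Site B: N=52, proportions 0.01923, 0.53846, 0.01923, 0.11538, 0.05769, 0.25, giving 1−D = 0.63018.
Difference = |0.85985 − 0.63018| = 0.22967, i.e. 0.230 to 3 decimal places.

0.230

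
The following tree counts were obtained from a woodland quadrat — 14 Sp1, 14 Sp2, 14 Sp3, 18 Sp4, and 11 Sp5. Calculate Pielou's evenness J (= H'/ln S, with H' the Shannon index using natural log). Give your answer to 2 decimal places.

0.99

Total N = 14+14+14+18+11 = 71, so the proportions are 0.1972, 0.1972, 0.1972, 0.2535, 0.1549 (working shown to 4 dp, full precision carried).
H' = −Σ pᵢ ln pᵢ = −((-0.3202) + (-0.3202) + (-0.3202) + (-0.3479) + (-0.2889)) = 1.5973.
With S = 5 species, ln S = 1.6094, so J = 1.5973/1.6094 = 0.9924, i.e. 0.99 to 2 decimal places.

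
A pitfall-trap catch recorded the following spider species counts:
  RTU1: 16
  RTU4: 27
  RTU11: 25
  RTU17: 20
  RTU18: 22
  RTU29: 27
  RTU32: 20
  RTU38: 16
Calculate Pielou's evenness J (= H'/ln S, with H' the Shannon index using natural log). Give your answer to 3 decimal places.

Total N = 16+27+25+20+22+27+20+16 = 173, so the proportions are 0.09249, 0.15607, 0.14451, 0.11561, 0.12717, 0.15607, 0.11561, 0.09249 (working shown to 5 dp, full precision carried).
H' = −Σ pᵢ ln pᵢ = −((-0.22018) + (-0.28989) + (-0.27954) + (-0.24943) + (-0.26225) + (-0.28989) + (-0.24943) + (-0.22018)) = 2.06079.
With S = 8 species, ln S = 2.07944, so J = 2.06079/2.07944 = 0.99103, i.e. 0.991 to 3 decimal places.

0.991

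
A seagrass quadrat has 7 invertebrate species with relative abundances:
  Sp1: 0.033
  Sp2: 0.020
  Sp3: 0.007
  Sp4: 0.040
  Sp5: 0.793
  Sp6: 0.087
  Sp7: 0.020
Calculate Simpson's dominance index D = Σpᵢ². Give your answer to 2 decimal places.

D = 0.033² + 0.02² + 0.007² + 0.04² + 0.793² + 0.087² + 0.02² = 0.0011 + 0.0004 + 0.0000 + 0.0016 + 0.6288 + 0.0076 + 0.0004 = 0.6400 (working shown to 4 dp, full precision carried).
To 2 decimal places, D = 0.64.

0.64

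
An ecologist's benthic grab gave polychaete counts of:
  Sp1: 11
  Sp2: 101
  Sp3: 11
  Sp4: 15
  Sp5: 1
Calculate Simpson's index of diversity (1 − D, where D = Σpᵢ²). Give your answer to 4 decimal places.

Total N = 11+101+11+15+1 = 139, so the proportions are 0.079137, 0.726619, 0.079137, 0.107914, 0.007194 (working shown to 6 dp, full precision carried).
D = 0.079137² + 0.726619² + 0.079137² + 0.107914² + 0.007194² = 0.006263 + 0.527975 + 0.006263 + 0.011645 + 0.000052 = 0.552197.
So 1 − D = 0.447803, i.e. 0.4478 to 4 decimal places.

0.4478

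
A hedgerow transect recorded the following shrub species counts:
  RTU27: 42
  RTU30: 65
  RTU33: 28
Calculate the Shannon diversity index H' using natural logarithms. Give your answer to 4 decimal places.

1.0414

Total N = 42+65+28 = 135, so the proportions are 0.311111, 0.481481, 0.207407 (working shown to 6 dp, full precision carried).
Each pᵢ ln pᵢ term: 0.311111×(-1.167605)=-0.363255, 0.481481×(-0.730888)=-0.351909, 0.207407×(-1.573070)=-0.326266.
Sum = -1.041430, so H' = 1.0414.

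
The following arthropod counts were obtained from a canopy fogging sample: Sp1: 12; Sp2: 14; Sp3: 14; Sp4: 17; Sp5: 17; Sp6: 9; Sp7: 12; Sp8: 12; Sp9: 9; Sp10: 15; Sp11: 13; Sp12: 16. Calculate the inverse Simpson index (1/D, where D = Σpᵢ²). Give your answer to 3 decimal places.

11.563

Total N = 12+14+14+17+17+9+12+12+9+15+13+16 = 160, so the proportions are 0.075, 0.0875, 0.0875, 0.10625, 0.10625, 0.05625, 0.075, 0.075, 0.05625, 0.09375, 0.08125, 0.1 (working shown to 8 dp, full precision carried).
D = 0.075² + 0.0875² + 0.0875² + 0.10625² + 0.10625² + 0.05625² + 0.075² + 0.075² + 0.05625² + 0.09375² + 0.08125² + 0.1² = 0.00562500 + 0.00765625 + 0.00765625 + 0.01128906 + 0.01128906 + 0.00316406 + 0.00562500 + 0.00562500 + 0.00316406 + 0.00878906 + 0.00660156 + 0.01000000 = 0.08648438.
So 1/D = 11.56278, i.e. 11.563 to 3 decimal places.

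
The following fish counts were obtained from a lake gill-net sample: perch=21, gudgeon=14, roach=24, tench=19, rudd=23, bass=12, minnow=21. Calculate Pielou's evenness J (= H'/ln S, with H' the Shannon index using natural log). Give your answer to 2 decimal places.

Total N = 21+14+24+19+23+12+21 = 134, so the proportions are 0.1567, 0.1045, 0.1791, 0.1418, 0.1716, 0.0896, 0.1567 (working shown to 4 dp, full precision carried).
H' = −Σ pᵢ ln pᵢ = −((-0.2904) + (-0.2360) + (-0.3080) + (-0.2770) + (-0.3025) + (-0.2161) + (-0.2904)) = 1.9205.
With S = 7 species, ln S = 1.9459, so J = 1.9205/1.9459 = 0.9869, i.e. 0.99 to 2 decimal places.

0.99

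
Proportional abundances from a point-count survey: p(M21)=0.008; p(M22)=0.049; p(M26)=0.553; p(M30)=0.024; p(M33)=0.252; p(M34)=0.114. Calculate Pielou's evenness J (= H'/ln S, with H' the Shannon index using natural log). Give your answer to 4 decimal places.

H' = −Σ pᵢ ln pᵢ = −((-0.038627) + (-0.147781) + (-0.327596) + (-0.089513) + (-0.347338) + (-0.247557)) = 1.198412 (working shown to 6 dp, full precision carried).
With S = 6 species, ln S = 1.791759, so J = 1.198412/1.791759 = 0.668846, i.e. 0.6688 to 4 decimal places.

0.6688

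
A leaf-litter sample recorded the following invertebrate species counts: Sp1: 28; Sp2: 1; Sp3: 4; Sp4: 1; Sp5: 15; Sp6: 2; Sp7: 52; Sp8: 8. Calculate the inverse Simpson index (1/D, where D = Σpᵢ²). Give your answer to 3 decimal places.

3.243

Total N = 28+1+4+1+15+2+52+8 = 111, so the proportions are 0.2522523, 0.009009, 0.036036, 0.009009, 0.1351351, 0.018018, 0.4684685, 0.0720721 (working shown to 7 dp, full precision carried).
D = 0.2522523² + 0.009009² + 0.036036² + 0.009009² + 0.1351351² + 0.018018² + 0.4684685² + 0.0720721² = 0.0636312 + 0.0000812 + 0.0012986 + 0.0000812 + 0.0182615 + 0.0003246 + 0.2194627 + 0.0051944 = 0.3083354.
So 1/D = 3.24322, i.e. 3.243 to 3 decimal places.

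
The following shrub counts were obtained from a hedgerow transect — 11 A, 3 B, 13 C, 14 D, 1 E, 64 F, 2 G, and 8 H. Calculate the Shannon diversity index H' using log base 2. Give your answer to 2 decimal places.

2.08

Total N = 11+3+13+14+1+64+2+8 = 116, so the proportions are 0.0948, 0.0259, 0.1121, 0.1207, 0.0086, 0.5517, 0.0172, 0.069 (working shown to 4 dp, full precision carried).
Each pᵢ log₂ pᵢ term: 0.0948×(-3.3985)=-0.3223, 0.0259×(-5.2730)=-0.1364, 0.1121×(-3.1575)=-0.3539, 0.1207×(-3.0506)=-0.3682, 0.0086×(-6.8580)=-0.0591, 0.5517×(-0.8580)=-0.4734, 0.0172×(-5.8580)=-0.1010, 0.069×(-3.8580)=-0.2661.
Sum = -2.0802, so H' = 2.08.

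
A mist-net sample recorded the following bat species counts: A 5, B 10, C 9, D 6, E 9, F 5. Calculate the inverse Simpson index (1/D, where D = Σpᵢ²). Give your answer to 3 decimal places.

Total N = 5+10+9+6+9+5 = 44, so the proportions are 0.1136364, 0.2272727, 0.2045455, 0.1363636, 0.2045455, 0.1136364 (working shown to 7 dp, full precision carried).
D = 0.1136364² + 0.2272727² + 0.2045455² + 0.1363636² + 0.2045455² + 0.1136364² = 0.0129132 + 0.0516529 + 0.0418388 + 0.0185950 + 0.0418388 + 0.0129132 = 0.1797521.
So 1/D = 5.56322, i.e. 5.563 to 3 decimal places.

5.563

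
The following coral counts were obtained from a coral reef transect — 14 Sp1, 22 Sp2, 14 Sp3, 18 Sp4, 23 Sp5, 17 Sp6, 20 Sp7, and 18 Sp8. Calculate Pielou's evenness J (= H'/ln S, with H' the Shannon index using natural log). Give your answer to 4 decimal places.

0.9930

Total N = 14+22+14+18+23+17+20+18 = 146, so the proportions are 0.09589, 0.150685, 0.09589, 0.123288, 0.157534, 0.116438, 0.136986, 0.123288 (working shown to 6 dp, full precision carried).
H' = −Σ pᵢ ln pᵢ = −((-0.224820) + (-0.285181) + (-0.224820) + (-0.258070) + (-0.291141) + (-0.250388) + (-0.272312) + (-0.258070)) = 2.064801.
With S = 8 species, ln S = 2.079442, so J = 2.064801/2.079442 = 0.992960, i.e. 0.9930 to 4 decimal places.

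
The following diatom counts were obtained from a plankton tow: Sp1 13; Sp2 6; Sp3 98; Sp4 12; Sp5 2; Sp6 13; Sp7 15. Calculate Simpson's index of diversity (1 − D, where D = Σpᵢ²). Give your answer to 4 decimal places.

0.5906

Total N = 13+6+98+12+2+13+15 = 159, so the proportions are 0.081761, 0.037736, 0.616352, 0.075472, 0.012579, 0.081761, 0.09434 (working shown to 6 dp, full precision carried).
D = 0.081761² + 0.037736² + 0.616352² + 0.075472² + 0.012579² + 0.081761² + 0.09434² = 0.006685 + 0.001424 + 0.379890 + 0.005696 + 0.000158 + 0.006685 + 0.008900 = 0.409438.
So 1 − D = 0.590562, i.e. 0.5906 to 4 decimal places.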